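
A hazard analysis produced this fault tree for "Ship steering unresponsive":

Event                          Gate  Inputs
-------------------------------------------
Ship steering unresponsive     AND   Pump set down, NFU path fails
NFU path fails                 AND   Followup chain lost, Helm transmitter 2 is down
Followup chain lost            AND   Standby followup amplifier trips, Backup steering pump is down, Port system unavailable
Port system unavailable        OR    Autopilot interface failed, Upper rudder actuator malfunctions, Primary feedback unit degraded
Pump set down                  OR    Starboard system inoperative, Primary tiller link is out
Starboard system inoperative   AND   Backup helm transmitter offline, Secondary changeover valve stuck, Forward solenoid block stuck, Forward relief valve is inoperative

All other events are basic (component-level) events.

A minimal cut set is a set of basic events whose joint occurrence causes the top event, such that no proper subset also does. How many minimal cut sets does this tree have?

Starboard system inoperative [AND]: one cut set from each child combined → 1 × 1 × 1 × 1 = 1 cut set(s).
Pump set down [OR]: union of children's cut sets → 2 cut set(s).
Port system unavailable [OR]: union of children's cut sets → 3 cut set(s).
Followup chain lost [AND]: one cut set from each child combined → 1 × 1 × 3 = 3 cut set(s).
NFU path fails [AND]: one cut set from each child combined → 3 × 1 = 3 cut set(s).
Ship steering unresponsive [AND]: one cut set from each child combined → 2 × 3 = 6 cut set(s).
Minimal cut sets: {Autopilot interface failed, Backup helm transmitter offline, Backup steering pump is down, Forward relief valve is inoperative, Forward solenoid block stuck, Helm transmitter 2 is down, Secondary changeover valve stuck, Standby followup amplifier trips}; {Backup helm transmitter offline, Backup steering pump is down, Forward relief valve is inoperative, Forward solenoid block stuck, Helm transmitter 2 is down, Secondary changeover valve stuck, Standby followup amplifier trips, Upper rudder actuator malfunctions}; {Backup helm transmitter offline, Backup steering pump is down, Forward relief valve is inoperative, Forward solenoid block stuck, Helm transmitter 2 is down, Primary feedback unit degraded, Secondary changeover valve stuck, Standby followup amplifier trips}; {Autopilot interface failed, Backup steering pump is down, Helm transmitter 2 is down, Primary tiller link is out, Standby followup amplifier trips}; {Backup steering pump is down, Helm transmitter 2 is down, Primary tiller link is out, Standby followup amplifier trips, Upper rudder actuator malfunctions}; {Backup steering pump is down, Helm transmitter 2 is down, Primary feedback unit degraded, Primary tiller link is out, Standby followup amplifier trips}.

6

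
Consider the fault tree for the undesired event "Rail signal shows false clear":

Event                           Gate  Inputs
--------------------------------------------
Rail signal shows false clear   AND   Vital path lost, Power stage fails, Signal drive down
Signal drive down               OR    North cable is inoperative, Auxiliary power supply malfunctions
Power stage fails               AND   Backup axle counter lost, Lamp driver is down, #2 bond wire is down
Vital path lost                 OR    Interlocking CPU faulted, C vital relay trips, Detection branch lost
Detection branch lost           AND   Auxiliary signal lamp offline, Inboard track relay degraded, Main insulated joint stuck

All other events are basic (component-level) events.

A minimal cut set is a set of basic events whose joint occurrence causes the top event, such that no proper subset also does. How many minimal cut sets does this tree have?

Detection branch lost [AND]: one cut set from each child combined → 1 × 1 × 1 = 1 cut set(s).
Vital path lost [OR]: union of children's cut sets → 3 cut set(s).
Power stage fails [AND]: one cut set from each child combined → 1 × 1 × 1 = 1 cut set(s).
Signal drive down [OR]: union of children's cut sets → 2 cut set(s).
Rail signal shows false clear [AND]: one cut set from each child combined → 3 × 1 × 2 = 6 cut set(s).
Minimal cut sets: {#2 bond wire is down, Backup axle counter lost, Interlocking CPU faulted, Lamp driver is down, North cable is inoperative}; {#2 bond wire is down, Auxiliary power supply malfunctions, Backup axle counter lost, Interlocking CPU faulted, Lamp driver is down}; {#2 bond wire is down, Backup axle counter lost, C vital relay trips, Lamp driver is down, North cable is inoperative}; {#2 bond wire is down, Auxiliary power supply malfunctions, Backup axle counter lost, C vital relay trips, Lamp driver is down}; {#2 bond wire is down, Auxiliary signal lamp offline, Backup axle counter lost, Inboard track relay degraded, Lamp driver is down, Main insulated joint stuck, North cable is inoperative}; {#2 bond wire is down, Auxiliary power supply malfunctions, Auxiliary signal lamp offline, Backup axle counter lost, Inboard track relay degraded, Lamp driver is down, Main insulated joint stuck}.

6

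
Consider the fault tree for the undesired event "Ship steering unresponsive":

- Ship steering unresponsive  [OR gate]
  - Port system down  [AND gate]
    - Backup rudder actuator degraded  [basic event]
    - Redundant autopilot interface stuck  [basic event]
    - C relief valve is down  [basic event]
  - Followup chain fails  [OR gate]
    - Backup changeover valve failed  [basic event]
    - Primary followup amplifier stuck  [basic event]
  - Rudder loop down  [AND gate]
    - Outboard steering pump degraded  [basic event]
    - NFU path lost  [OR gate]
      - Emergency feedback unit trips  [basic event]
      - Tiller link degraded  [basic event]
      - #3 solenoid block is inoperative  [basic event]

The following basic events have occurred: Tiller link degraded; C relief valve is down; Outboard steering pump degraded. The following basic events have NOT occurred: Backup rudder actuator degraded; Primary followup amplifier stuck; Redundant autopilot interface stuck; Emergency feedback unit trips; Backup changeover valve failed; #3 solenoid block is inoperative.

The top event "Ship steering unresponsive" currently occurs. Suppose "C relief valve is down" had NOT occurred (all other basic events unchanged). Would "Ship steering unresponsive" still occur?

Counterfactual: set "C relief valve is down" to not occurred.
Port system down [AND]: Backup rudder actuator degraded=not, Redundant autopilot interface stuck=not, C relief valve is down=not → not all inputs occur → does not occur.
Followup chain fails [OR]: Backup changeover valve failed=not, Primary followup amplifier stuck=not → no input occurs → does not occur.
NFU path lost [OR]: Emergency feedback unit trips=not, Tiller link degraded=occurs, #3 solenoid block is inoperative=not → at least one input occurs → occurs.
Rudder loop down [AND]: Outboard steering pump degraded=occurs, NFU path lost=occurs → all inputs occur → occurs.
Ship steering unresponsive [OR]: Port system down=not, Followup chain fails=not, Rudder loop down=occurs → at least one input occurs → occurs.

Yes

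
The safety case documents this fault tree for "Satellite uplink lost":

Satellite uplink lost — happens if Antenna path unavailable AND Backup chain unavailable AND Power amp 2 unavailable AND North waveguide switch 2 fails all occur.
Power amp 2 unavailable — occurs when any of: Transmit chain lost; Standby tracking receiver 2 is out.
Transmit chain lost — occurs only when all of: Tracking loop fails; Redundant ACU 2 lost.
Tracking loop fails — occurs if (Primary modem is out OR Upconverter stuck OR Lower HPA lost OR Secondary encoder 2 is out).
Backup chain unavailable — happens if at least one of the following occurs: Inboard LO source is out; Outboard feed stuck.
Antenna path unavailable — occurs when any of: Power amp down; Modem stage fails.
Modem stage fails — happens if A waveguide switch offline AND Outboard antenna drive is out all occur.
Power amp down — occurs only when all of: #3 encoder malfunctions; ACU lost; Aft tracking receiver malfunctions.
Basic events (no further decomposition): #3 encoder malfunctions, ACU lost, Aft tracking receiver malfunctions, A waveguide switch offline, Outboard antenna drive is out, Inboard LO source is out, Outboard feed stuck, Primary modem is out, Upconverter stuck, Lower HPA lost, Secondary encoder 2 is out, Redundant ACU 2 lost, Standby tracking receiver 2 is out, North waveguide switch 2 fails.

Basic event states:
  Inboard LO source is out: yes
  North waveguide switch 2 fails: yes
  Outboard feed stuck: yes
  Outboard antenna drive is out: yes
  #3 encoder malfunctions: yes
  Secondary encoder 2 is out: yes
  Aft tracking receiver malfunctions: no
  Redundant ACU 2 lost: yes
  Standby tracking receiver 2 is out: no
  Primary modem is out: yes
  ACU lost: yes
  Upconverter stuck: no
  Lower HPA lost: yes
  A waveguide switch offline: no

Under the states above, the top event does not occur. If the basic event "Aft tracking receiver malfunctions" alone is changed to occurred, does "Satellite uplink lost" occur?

Counterfactual: set "Aft tracking receiver malfunctions" to occurred.
Power amp down [AND]: #3 encoder malfunctions=occurs, ACU lost=occurs, Aft tracking receiver malfunctions=occurs → all inputs occur → occurs.
Modem stage fails [AND]: A waveguide switch offline=not, Outboard antenna drive is out=occurs → not all inputs occur → does not occur.
Antenna path unavailable [OR]: Power amp down=occurs, Modem stage fails=not → at least one input occurs → occurs.
Backup chain unavailable [OR]: Inboard LO source is out=occurs, Outboard feed stuck=occurs → at least one input occurs → occurs.
Tracking loop fails [OR]: Primary modem is out=occurs, Upconverter stuck=not, Lower HPA lost=occurs, Secondary encoder 2 is out=occurs → at least one input occurs → occurs.
Transmit chain lost [AND]: Tracking loop fails=occurs, Redundant ACU 2 lost=occurs → all inputs occur → occurs.
Power amp 2 unavailable [OR]: Transmit chain lost=occurs, Standby tracking receiver 2 is out=not → at least one input occurs → occurs.
Satellite uplink lost [AND]: Antenna path unavailable=occurs, Backup chain unavailable=occurs, Power amp 2 unavailable=occurs, North waveguide switch 2 fails=occurs → all inputs occur → occurs.

Yes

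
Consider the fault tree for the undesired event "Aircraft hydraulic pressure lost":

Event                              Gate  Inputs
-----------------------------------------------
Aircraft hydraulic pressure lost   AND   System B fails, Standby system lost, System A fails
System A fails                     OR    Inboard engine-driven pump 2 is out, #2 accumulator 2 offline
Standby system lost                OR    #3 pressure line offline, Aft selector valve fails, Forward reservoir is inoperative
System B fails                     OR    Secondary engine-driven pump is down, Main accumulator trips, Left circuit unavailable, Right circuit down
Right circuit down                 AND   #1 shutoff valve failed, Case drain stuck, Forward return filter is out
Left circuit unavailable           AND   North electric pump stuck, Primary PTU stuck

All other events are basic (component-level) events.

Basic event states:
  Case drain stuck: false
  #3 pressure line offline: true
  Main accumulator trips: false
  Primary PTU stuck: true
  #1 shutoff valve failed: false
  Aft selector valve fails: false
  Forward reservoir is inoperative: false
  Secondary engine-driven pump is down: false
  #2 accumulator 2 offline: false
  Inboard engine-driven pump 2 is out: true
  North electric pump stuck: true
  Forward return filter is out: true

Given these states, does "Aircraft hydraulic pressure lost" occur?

Yes

Left circuit unavailable [AND]: North electric pump stuck=occurs, Primary PTU stuck=occurs → all inputs occur → occurs.
Right circuit down [AND]: #1 shutoff valve failed=not, Case drain stuck=not, Forward return filter is out=occurs → not all inputs occur → does not occur.
System B fails [OR]: Secondary engine-driven pump is down=not, Main accumulator trips=not, Left circuit unavailable=occurs, Right circuit down=not → at least one input occurs → occurs.
Standby system lost [OR]: #3 pressure line offline=occurs, Aft selector valve fails=not, Forward reservoir is inoperative=not → at least one input occurs → occurs.
System A fails [OR]: Inboard engine-driven pump 2 is out=occurs, #2 accumulator 2 offline=not → at least one input occurs → occurs.
Aircraft hydraulic pressure lost [AND]: System B fails=occurs, Standby system lost=occurs, System A fails=occurs → all inputs occur → occurs.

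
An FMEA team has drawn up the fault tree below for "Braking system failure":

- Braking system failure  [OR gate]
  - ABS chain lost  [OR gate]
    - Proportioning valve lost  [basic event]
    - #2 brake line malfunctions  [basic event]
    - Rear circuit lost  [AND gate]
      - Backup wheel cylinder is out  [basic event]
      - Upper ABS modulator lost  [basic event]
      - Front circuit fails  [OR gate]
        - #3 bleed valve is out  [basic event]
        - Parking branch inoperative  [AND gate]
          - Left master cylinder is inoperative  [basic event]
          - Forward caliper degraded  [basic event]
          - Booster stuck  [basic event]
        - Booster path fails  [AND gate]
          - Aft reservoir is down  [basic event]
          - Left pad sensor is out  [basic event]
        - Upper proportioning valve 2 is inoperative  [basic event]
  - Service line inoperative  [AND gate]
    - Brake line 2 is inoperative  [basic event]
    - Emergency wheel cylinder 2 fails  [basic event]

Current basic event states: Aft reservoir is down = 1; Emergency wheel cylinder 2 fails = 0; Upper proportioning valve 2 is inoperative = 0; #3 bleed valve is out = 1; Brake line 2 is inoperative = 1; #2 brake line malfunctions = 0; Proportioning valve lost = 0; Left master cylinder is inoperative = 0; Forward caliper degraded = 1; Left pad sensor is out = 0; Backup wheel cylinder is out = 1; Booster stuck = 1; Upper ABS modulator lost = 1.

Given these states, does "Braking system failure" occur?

Yes

Parking branch inoperative [AND]: Left master cylinder is inoperative=not, Forward caliper degraded=occurs, Booster stuck=occurs → not all inputs occur → does not occur.
Booster path fails [AND]: Aft reservoir is down=occurs, Left pad sensor is out=not → not all inputs occur → does not occur.
Front circuit fails [OR]: #3 bleed valve is out=occurs, Parking branch inoperative=not, Booster path fails=not, Upper proportioning valve 2 is inoperative=not → at least one input occurs → occurs.
Rear circuit lost [AND]: Backup wheel cylinder is out=occurs, Upper ABS modulator lost=occurs, Front circuit fails=occurs → all inputs occur → occurs.
ABS chain lost [OR]: Proportioning valve lost=not, #2 brake line malfunctions=not, Rear circuit lost=occurs → at least one input occurs → occurs.
Service line inoperative [AND]: Brake line 2 is inoperative=occurs, Emergency wheel cylinder 2 fails=not → not all inputs occur → does not occur.
Braking system failure [OR]: ABS chain lost=occurs, Service line inoperative=not → at least one input occurs → occurs.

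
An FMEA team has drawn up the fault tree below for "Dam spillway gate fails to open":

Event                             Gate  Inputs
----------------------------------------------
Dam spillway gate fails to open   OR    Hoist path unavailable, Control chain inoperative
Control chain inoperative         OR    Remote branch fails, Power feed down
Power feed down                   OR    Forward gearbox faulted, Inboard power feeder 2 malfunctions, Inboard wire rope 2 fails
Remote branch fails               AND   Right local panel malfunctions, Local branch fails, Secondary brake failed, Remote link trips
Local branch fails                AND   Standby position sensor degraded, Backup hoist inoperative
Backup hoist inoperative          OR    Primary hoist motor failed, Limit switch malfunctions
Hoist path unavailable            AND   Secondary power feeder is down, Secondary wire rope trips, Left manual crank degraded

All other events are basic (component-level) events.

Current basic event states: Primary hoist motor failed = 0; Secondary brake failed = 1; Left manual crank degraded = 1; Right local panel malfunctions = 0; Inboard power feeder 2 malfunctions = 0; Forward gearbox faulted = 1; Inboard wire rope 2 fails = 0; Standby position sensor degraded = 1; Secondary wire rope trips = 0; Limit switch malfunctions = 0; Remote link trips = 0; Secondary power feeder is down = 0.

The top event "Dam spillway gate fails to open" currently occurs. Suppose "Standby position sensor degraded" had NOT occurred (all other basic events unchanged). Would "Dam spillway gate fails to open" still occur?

Counterfactual: set "Standby position sensor degraded" to not occurred.
Hoist path unavailable [AND]: Secondary power feeder is down=not, Secondary wire rope trips=not, Left manual crank degraded=occurs → not all inputs occur → does not occur.
Backup hoist inoperative [OR]: Primary hoist motor failed=not, Limit switch malfunctions=not → no input occurs → does not occur.
Local branch fails [AND]: Standby position sensor degraded=not, Backup hoist inoperative=not → not all inputs occur → does not occur.
Remote branch fails [AND]: Right local panel malfunctions=not, Local branch fails=not, Secondary brake failed=occurs, Remote link trips=not → not all inputs occur → does not occur.
Power feed down [OR]: Forward gearbox faulted=occurs, Inboard power feeder 2 malfunctions=not, Inboard wire rope 2 fails=not → at least one input occurs → occurs.
Control chain inoperative [OR]: Remote branch fails=not, Power feed down=occurs → at least one input occurs → occurs.
Dam spillway gate fails to open [OR]: Hoist path unavailable=not, Control chain inoperative=occurs → at least one input occurs → occurs.

Yes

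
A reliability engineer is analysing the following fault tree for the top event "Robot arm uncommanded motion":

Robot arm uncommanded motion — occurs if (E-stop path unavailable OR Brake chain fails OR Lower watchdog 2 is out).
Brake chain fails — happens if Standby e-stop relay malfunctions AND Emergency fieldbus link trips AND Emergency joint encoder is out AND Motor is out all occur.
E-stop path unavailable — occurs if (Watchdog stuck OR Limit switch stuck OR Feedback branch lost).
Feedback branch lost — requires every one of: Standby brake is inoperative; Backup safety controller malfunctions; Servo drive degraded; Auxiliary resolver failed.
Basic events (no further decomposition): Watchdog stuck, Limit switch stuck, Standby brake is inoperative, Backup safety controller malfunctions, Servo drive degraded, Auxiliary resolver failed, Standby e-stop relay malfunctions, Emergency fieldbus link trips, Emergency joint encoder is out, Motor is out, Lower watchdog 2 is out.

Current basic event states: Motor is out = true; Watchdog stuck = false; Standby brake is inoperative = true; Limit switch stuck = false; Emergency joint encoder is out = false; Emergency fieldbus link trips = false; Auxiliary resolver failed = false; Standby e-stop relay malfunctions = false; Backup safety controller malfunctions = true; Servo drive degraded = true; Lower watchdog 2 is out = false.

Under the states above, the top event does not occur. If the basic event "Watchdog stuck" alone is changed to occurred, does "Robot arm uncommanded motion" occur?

Counterfactual: set "Watchdog stuck" to occurred.
Feedback branch lost [AND]: Standby brake is inoperative=occurs, Backup safety controller malfunctions=occurs, Servo drive degraded=occurs, Auxiliary resolver failed=not → not all inputs occur → does not occur.
E-stop path unavailable [OR]: Watchdog stuck=occurs, Limit switch stuck=not, Feedback branch lost=not → at least one input occurs → occurs.
Brake chain fails [AND]: Standby e-stop relay malfunctions=not, Emergency fieldbus link trips=not, Emergency joint encoder is out=not, Motor is out=occurs → not all inputs occur → does not occur.
Robot arm uncommanded motion [OR]: E-stop path unavailable=occurs, Brake chain fails=not, Lower watchdog 2 is out=not → at least one input occurs → occurs.

Yes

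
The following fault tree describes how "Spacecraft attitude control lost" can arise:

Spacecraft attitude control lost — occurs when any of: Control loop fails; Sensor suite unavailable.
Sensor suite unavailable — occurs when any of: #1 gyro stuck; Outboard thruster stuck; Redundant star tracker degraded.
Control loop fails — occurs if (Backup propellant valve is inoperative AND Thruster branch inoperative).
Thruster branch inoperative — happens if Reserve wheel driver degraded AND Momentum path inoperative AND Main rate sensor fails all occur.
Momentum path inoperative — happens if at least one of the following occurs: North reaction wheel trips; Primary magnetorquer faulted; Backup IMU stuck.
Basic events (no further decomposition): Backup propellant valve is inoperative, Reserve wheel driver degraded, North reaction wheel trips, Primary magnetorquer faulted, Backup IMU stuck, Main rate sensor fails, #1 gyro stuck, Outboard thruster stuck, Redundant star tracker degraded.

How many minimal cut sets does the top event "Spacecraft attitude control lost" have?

6

Momentum path inoperative [OR]: union of children's cut sets → 3 cut set(s).
Thruster branch inoperative [AND]: one cut set from each child combined → 1 × 3 × 1 = 3 cut set(s).
Control loop fails [AND]: one cut set from each child combined → 1 × 3 = 3 cut set(s).
Sensor suite unavailable [OR]: union of children's cut sets → 3 cut set(s).
Spacecraft attitude control lost [OR]: union of children's cut sets → 6 cut set(s).
Minimal cut sets: {Backup propellant valve is inoperative, Main rate sensor fails, North reaction wheel trips, Reserve wheel driver degraded}; {Backup propellant valve is inoperative, Main rate sensor fails, Primary magnetorquer faulted, Reserve wheel driver degraded}; {Backup IMU stuck, Backup propellant valve is inoperative, Main rate sensor fails, Reserve wheel driver degraded}; {#1 gyro stuck}; {Outboard thruster stuck}; {Redundant star tracker degraded}.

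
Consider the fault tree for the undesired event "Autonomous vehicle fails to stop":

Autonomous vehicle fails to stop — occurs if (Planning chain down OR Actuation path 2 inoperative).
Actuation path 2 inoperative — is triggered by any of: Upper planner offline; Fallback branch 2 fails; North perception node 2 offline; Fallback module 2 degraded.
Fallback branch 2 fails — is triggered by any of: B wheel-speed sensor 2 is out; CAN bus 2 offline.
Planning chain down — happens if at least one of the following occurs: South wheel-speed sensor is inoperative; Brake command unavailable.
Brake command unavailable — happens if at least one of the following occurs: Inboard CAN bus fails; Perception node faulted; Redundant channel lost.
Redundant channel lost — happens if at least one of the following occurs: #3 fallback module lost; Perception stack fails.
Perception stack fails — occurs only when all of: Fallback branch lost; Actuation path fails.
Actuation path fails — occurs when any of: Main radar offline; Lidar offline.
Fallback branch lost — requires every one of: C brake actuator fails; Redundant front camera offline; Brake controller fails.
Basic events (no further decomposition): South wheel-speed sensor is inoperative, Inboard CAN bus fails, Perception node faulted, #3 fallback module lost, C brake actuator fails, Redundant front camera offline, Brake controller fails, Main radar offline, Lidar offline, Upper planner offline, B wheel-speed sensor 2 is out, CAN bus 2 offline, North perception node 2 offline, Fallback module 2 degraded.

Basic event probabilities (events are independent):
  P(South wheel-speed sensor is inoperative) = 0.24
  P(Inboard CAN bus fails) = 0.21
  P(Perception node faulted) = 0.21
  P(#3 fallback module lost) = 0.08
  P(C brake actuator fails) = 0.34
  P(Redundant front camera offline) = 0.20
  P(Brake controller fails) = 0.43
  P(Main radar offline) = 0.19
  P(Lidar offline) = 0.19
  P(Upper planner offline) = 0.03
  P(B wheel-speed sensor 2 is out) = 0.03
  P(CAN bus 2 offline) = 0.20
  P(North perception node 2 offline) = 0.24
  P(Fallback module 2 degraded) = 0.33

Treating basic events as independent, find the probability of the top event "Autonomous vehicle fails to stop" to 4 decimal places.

0.8344

P(Fallback branch lost) [AND] = 0.34 × 0.20 × 0.43 = 0.029240
P(Actuation path fails) [OR] = 1 − (1−0.19) × (1−0.19) = 0.343900
P(Perception stack fails) [AND] = 0.029240 × 0.343900 = 0.010056
P(Redundant channel lost) [OR] = 1 − (1−0.08) × (1−0.010056) = 0.089252
P(Brake command unavailable) [OR] = 1 − (1−0.21) × (1−0.21) × (1−0.089252) = 0.431602
P(Planning chain down) [OR] = 1 − (1−0.24) × (1−0.431602) = 0.568018
P(Fallback branch 2 fails) [OR] = 1 − (1−0.03) × (1−0.20) = 0.224000
P(Actuation path 2 inoperative) [OR] = 1 − (1−0.03) × (1−0.224000) × (1−0.24) × (1−0.33) = 0.616715
P(Autonomous vehicle fails to stop) [OR] = 1 − (1−0.568018) × (1−0.616715) = 0.834428
Rounded to 4 decimal places: P(Autonomous vehicle fails to stop) ≈ 0.8344.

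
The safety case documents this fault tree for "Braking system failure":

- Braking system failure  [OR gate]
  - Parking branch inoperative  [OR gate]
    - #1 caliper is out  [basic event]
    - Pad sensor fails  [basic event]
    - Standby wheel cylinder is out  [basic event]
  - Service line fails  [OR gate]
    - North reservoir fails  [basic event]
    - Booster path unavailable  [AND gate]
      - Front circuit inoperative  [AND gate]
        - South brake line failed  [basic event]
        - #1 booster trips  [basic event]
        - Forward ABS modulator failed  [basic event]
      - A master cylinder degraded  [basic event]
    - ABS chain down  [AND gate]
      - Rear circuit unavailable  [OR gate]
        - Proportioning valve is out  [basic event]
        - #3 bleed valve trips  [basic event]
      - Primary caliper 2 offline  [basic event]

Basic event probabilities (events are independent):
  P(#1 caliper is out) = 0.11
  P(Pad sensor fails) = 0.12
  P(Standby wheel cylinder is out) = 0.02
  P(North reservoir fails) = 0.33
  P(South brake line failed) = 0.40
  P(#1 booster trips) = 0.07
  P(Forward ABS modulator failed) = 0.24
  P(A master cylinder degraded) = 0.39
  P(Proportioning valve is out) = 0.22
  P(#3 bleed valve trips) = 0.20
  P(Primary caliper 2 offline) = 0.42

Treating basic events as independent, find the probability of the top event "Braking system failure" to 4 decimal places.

P(Parking branch inoperative) [OR] = 1 − (1−0.11) × (1−0.12) × (1−0.02) = 0.232464
P(Front circuit inoperative) [AND] = 0.40 × 0.07 × 0.24 = 0.006720
P(Booster path unavailable) [AND] = 0.006720 × 0.39 = 0.002621
P(Rear circuit unavailable) [OR] = 1 − (1−0.22) × (1−0.20) = 0.376000
P(ABS chain down) [AND] = 0.376000 × 0.42 = 0.157920
P(Service line fails) [OR] = 1 − (1−0.33) × (1−0.002621) × (1−0.157920) = 0.437285
P(Braking system failure) [OR] = 1 − (1−0.232464) × (1−0.437285) = 0.568096
Rounded to 4 decimal places: P(Braking system failure) ≈ 0.5681.

0.5681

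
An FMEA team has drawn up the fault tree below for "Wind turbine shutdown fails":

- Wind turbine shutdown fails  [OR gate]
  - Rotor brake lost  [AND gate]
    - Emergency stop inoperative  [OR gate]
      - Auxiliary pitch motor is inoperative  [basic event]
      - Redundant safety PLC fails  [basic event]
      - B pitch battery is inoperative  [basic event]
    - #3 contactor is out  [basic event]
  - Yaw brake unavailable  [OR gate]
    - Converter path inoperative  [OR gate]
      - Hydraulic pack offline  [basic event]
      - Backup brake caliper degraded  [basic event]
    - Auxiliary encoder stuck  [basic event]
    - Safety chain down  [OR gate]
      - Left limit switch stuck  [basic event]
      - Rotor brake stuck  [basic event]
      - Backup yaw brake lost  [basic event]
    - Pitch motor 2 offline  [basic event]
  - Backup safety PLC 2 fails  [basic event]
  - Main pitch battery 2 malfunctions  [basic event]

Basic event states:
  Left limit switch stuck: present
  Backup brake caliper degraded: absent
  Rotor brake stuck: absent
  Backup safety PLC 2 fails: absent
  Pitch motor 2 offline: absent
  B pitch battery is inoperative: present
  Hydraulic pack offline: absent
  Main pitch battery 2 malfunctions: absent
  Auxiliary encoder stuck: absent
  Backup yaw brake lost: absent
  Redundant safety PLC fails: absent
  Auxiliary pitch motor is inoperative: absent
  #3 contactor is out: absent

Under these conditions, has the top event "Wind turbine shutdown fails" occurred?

Emergency stop inoperative [OR]: Auxiliary pitch motor is inoperative=not, Redundant safety PLC fails=not, B pitch battery is inoperative=occurs → at least one input occurs → occurs.
Rotor brake lost [AND]: Emergency stop inoperative=occurs, #3 contactor is out=not → not all inputs occur → does not occur.
Converter path inoperative [OR]: Hydraulic pack offline=not, Backup brake caliper degraded=not → no input occurs → does not occur.
Safety chain down [OR]: Left limit switch stuck=occurs, Rotor brake stuck=not, Backup yaw brake lost=not → at least one input occurs → occurs.
Yaw brake unavailable [OR]: Converter path inoperative=not, Auxiliary encoder stuck=not, Safety chain down=occurs, Pitch motor 2 offline=not → at least one input occurs → occurs.
Wind turbine shutdown fails [OR]: Rotor brake lost=not, Yaw brake unavailable=occurs, Backup safety PLC 2 fails=not, Main pitch battery 2 malfunctions=not → at least one input occurs → occurs.

Yes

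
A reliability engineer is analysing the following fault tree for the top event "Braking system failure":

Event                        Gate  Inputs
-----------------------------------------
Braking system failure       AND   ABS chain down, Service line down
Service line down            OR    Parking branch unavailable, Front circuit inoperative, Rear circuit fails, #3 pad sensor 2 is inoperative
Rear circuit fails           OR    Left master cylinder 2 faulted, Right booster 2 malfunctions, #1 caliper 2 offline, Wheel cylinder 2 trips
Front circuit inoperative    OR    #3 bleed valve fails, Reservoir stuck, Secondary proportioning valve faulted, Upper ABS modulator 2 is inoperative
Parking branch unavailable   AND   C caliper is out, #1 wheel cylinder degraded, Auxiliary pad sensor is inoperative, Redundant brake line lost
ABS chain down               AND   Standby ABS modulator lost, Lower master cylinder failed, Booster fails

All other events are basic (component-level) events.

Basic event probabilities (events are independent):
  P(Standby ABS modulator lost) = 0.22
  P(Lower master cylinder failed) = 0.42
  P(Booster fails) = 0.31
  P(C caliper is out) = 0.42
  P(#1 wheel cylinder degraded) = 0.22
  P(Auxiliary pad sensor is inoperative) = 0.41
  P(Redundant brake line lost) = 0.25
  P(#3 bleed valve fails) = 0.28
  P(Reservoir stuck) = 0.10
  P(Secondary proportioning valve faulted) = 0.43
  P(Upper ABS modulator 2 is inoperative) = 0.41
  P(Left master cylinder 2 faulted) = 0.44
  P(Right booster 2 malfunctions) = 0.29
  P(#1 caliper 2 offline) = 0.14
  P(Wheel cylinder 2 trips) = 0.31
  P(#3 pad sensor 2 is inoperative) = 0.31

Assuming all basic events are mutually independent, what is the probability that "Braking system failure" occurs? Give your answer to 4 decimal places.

0.0276

P(ABS chain down) [AND] = 0.22 × 0.42 × 0.31 = 0.028644
P(Parking branch unavailable) [AND] = 0.42 × 0.22 × 0.41 × 0.25 = 0.009471
P(Front circuit inoperative) [OR] = 1 − (1−0.28) × (1−0.10) × (1−0.43) × (1−0.41) = 0.782078
P(Rear circuit fails) [OR] = 1 − (1−0.44) × (1−0.29) × (1−0.14) × (1−0.31) = 0.764064
P(Service line down) [OR] = 1 − (1−0.009471) × (1−0.782078) × (1−0.764064) × (1−0.31) = 0.964859
P(Braking system failure) [AND] = 0.028644 × 0.964859 = 0.027637
Rounded to 4 decimal places: P(Braking system failure) ≈ 0.0276.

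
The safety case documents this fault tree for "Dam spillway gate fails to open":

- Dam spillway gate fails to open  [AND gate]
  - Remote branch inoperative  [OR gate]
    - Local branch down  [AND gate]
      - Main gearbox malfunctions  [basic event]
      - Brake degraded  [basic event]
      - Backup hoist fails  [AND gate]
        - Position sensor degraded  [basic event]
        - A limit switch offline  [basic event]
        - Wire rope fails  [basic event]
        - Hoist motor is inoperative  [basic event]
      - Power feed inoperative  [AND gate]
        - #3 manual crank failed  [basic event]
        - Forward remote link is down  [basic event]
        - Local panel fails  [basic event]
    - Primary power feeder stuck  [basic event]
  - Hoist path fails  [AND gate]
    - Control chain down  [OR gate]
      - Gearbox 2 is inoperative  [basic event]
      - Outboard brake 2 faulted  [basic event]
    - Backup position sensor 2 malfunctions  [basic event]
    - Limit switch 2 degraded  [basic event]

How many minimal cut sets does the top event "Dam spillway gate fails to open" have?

Backup hoist fails [AND]: one cut set from each child combined → 1 × 1 × 1 × 1 = 1 cut set(s).
Power feed inoperative [AND]: one cut set from each child combined → 1 × 1 × 1 = 1 cut set(s).
Local branch down [AND]: one cut set from each child combined → 1 × 1 × 1 × 1 = 1 cut set(s).
Remote branch inoperative [OR]: union of children's cut sets → 2 cut set(s).
Control chain down [OR]: union of children's cut sets → 2 cut set(s).
Hoist path fails [AND]: one cut set from each child combined → 2 × 1 × 1 = 2 cut set(s).
Dam spillway gate fails to open [AND]: one cut set from each child combined → 2 × 2 = 4 cut set(s).
Minimal cut sets: {#3 manual crank failed, A limit switch offline, Backup position sensor 2 malfunctions, Brake degraded, Forward remote link is down, Gearbox 2 is inoperative, Hoist motor is inoperative, Limit switch 2 degraded, Local panel fails, Main gearbox malfunctions, Position sensor degraded, Wire rope fails}; {#3 manual crank failed, A limit switch offline, Backup position sensor 2 malfunctions, Brake degraded, Forward remote link is down, Hoist motor is inoperative, Limit switch 2 degraded, Local panel fails, Main gearbox malfunctions, Outboard brake 2 faulted, Position sensor degraded, Wire rope fails}; {Backup position sensor 2 malfunctions, Gearbox 2 is inoperative, Limit switch 2 degraded, Primary power feeder stuck}; {Backup position sensor 2 malfunctions, Limit switch 2 degraded, Outboard brake 2 faulted, Primary power feeder stuck}.

4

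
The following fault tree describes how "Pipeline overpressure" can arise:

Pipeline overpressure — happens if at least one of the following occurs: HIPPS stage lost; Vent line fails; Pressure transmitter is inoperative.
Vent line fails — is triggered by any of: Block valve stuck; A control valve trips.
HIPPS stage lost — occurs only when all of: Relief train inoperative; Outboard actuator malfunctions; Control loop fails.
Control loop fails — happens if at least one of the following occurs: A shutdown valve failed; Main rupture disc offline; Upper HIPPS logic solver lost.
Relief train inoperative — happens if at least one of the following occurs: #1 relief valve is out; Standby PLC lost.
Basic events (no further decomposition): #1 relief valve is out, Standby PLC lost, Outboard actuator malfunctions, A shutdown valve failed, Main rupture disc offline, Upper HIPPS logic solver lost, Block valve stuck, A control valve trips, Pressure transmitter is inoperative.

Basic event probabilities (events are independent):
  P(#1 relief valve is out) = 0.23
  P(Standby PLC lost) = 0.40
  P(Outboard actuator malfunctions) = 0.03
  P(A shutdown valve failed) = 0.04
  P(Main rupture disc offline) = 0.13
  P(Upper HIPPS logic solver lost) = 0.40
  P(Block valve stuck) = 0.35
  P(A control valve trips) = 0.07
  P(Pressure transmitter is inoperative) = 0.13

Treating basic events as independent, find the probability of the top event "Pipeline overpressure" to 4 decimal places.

0.4783

P(Relief train inoperative) [OR] = 1 − (1−0.23) × (1−0.40) = 0.538000
P(Control loop fails) [OR] = 1 − (1−0.04) × (1−0.13) × (1−0.40) = 0.498880
P(HIPPS stage lost) [AND] = 0.538000 × 0.03 × 0.498880 = 0.008052
P(Vent line fails) [OR] = 1 − (1−0.35) × (1−0.07) = 0.395500
P(Pipeline overpressure) [OR] = 1 − (1−0.008052) × (1−0.395500) × (1−0.13) = 0.478320
Rounded to 4 decimal places: P(Pipeline overpressure) ≈ 0.4783.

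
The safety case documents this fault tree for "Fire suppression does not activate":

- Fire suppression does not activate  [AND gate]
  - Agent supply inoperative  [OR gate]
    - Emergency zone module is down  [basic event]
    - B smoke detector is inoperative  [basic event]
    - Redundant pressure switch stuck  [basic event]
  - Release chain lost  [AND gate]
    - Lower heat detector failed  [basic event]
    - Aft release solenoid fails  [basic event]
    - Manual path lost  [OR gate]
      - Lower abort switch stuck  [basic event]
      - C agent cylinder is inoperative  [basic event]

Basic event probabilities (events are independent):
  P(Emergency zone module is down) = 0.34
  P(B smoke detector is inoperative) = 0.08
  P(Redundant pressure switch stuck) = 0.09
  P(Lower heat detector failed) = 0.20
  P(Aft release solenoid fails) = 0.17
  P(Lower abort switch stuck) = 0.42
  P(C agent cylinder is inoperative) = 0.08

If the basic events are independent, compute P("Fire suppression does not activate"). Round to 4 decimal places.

P(Agent supply inoperative) [OR] = 1 − (1−0.34) × (1−0.08) × (1−0.09) = 0.447448
P(Manual path lost) [OR] = 1 − (1−0.42) × (1−0.08) = 0.466400
P(Release chain lost) [AND] = 0.20 × 0.17 × 0.466400 = 0.015858
P(Fire suppression does not activate) [AND] = 0.447448 × 0.015858 = 0.007096
Rounded to 4 decimal places: P(Fire suppression does not activate) ≈ 0.0071.

0.0071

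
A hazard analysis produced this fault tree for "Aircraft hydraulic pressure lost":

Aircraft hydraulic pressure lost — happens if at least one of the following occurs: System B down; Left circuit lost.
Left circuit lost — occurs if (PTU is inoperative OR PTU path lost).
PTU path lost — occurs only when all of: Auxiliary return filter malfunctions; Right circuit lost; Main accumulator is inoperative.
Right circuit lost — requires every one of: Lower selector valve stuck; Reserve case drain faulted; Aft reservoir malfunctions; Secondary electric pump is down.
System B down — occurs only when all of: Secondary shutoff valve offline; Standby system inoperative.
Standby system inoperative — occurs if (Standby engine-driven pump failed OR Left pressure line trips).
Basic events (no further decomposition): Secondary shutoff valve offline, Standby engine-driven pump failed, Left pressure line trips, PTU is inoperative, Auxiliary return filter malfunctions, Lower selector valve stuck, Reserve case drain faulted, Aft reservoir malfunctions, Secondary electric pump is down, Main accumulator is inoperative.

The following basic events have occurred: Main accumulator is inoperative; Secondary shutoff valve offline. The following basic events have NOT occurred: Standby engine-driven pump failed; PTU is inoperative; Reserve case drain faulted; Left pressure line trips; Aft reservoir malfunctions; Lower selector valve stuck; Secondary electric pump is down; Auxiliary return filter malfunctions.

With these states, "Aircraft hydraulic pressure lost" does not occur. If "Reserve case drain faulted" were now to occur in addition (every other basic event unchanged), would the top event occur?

No

Counterfactual: set "Reserve case drain faulted" to occurred.
Standby system inoperative [OR]: Standby engine-driven pump failed=not, Left pressure line trips=not → no input occurs → does not occur.
System B down [AND]: Secondary shutoff valve offline=occurs, Standby system inoperative=not → not all inputs occur → does not occur.
Right circuit lost [AND]: Lower selector valve stuck=not, Reserve case drain faulted=occurs, Aft reservoir malfunctions=not, Secondary electric pump is down=not → not all inputs occur → does not occur.
PTU path lost [AND]: Auxiliary return filter malfunctions=not, Right circuit lost=not, Main accumulator is inoperative=occurs → not all inputs occur → does not occur.
Left circuit lost [OR]: PTU is inoperative=not, PTU path lost=not → no input occurs → does not occur.
Aircraft hydraulic pressure lost [OR]: System B down=not, Left circuit lost=not → no input occurs → does not occur.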